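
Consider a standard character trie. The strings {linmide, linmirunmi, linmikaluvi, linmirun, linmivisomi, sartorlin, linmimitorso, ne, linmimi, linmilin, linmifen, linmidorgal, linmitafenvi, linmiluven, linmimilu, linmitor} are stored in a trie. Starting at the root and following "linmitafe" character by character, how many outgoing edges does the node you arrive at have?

1

Follow the path "linmitafe" to its node, then look at its outgoing edges.
Distinct next characters after "linmitafe": n.
That node has 1 child edge.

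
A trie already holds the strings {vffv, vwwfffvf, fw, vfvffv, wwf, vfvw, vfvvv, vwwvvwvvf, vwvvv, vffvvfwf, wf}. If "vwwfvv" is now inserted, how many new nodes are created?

2

The longest prefix of "vwwfvv" already in the trie is "vwwf" (length 4).
So 6 − 4 = 2 new nodes.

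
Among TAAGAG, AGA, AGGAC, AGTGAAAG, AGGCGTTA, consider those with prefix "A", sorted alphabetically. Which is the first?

Filter for "A…" and sort: "AGA", "AGGAC", "AGGCGTTA", "AGTGAAAG"
The 1st is AGA.

AGA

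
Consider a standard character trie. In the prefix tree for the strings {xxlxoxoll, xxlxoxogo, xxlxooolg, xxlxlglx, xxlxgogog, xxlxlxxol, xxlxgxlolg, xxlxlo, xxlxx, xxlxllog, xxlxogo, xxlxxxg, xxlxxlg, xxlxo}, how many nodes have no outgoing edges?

A leaf is a node with no children — equivalently, the end of a word that is not a proper prefix of any other stored word.
Those words: "xxlxgogog", "xxlxgxlolg", "xxlxlglx", "xxlxllog", "xxlxlo", "xxlxlxxol", "xxlxogo", "xxlxooolg", "xxlxoxogo", "xxlxoxoll", "xxlxxlg", "xxlxxxg"
Leaf count: 12

12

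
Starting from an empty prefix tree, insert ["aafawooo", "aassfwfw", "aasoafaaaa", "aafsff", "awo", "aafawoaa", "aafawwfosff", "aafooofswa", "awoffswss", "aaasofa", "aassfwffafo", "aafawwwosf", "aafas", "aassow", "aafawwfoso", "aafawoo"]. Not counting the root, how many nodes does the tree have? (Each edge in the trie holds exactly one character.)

64

For each word, the new-node count is its length minus the longest prefix already in the trie:
  "aafawooo" → 8 new (a, a, f, a, w, o, o, o)
  "aassfwfw" → prefix "aa" already present; 6 new (s, s, f, w, f, w)
  "aasoafaaaa" → prefix "aas" already present; 7 new (o, a, f, a, a, a, a)
  "aafsff" → prefix "aaf" already present; 3 new (s, f, f)
  "awo" → prefix "a" already present; 2 new (w, o)
  "aafawoaa" → prefix "aafawo" already present; 2 new (a, a)
  "aafawwfosff" → prefix "aafaw" already present; 6 new (w, f, o, s, f, f)
  "aafooofswa" → prefix "aaf" already present; 7 new (o, o, o, f, s, w, a)
  "awoffswss" → prefix "awo" already present; 6 new (f, f, s, w, s, s)
  "aaasofa" → prefix "aa" already present; 5 new (a, s, o, f, a)
  "aassfwffafo" → prefix "aassfwf" already present; 4 new (f, a, f, o)
  "aafawwwosf" → prefix "aafaww" already present; 4 new (w, o, s, f)
  "aafas" → prefix "aafa" already present; 1 new (s)
  "aassow" → prefix "aass" already present; 2 new (o, w)
  "aafawwfoso" → prefix "aafawwfos" already present; 1 new (o)
  "aafawoo" → prefix "aafawoo" already present; 0 new (none)
Total nodes = 8 + 6 + 7 + 3 + 2 + 2 + 6 + 7 + 6 + 5 + 4 + 4 + 1 + 2 + 1 + 0 = 64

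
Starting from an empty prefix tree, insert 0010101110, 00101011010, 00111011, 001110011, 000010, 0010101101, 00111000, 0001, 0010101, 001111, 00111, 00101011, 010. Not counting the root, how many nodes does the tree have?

Trace insertions, counting only characters that open a new branch:
  "0010101110" → 10 new (0, 0, 1, 0, 1, 0, 1, 1, 1, 0)
  "00101011010" → prefix "00101011" already present; 3 new (0, 1, 0)
  "00111011" → prefix "001" already present; 5 new (1, 1, 0, 1, 1)
  "001110011" → prefix "001110" already present; 3 new (0, 1, 1)
  "000010" → prefix "00" already present; 4 new (0, 0, 1, 0)
  "0010101101" → prefix "0010101101" already present; 0 new (none)
  "00111000" → prefix "0011100" already present; 1 new (0)
  "0001" → prefix "000" already present; 1 new (1)
  "0010101" → prefix "0010101" already present; 0 new (none)
  "001111" → prefix "00111" already present; 1 new (1)
  "00111" → prefix "00111" already present; 0 new (none)
  "00101011" → prefix "00101011" already present; 0 new (none)
  "010" → prefix "0" already present; 2 new (1, 0)
Total nodes = 10 + 3 + 5 + 3 + 4 + 0 + 1 + 1 + 0 + 1 + 0 + 0 + 2 = 30

30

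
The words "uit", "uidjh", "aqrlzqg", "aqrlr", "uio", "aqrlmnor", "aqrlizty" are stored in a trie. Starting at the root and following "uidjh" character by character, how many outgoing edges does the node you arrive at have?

The children of the "uidjh" node are the distinct next characters among strings starting with "uidjh".
No stored string extends past "uidjh".
That node has 0 child edges.

0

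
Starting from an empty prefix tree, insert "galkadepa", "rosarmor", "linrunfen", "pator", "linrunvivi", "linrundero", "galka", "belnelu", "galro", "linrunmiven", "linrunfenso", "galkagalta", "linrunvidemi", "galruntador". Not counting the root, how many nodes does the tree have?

Trace insertions, counting only characters that open a new branch:
  "galkadepa" → 9 new (g, a, l, k, a, d, e, p, a)
  "rosarmor" → 8 new (r, o, s, a, r, m, o, r)
  "linrunfen" → 9 new (l, i, n, r, u, n, f, e, n)
  "pator" → 5 new (p, a, t, o, r)
  "linrunvivi" → prefix "linrun" already present; 4 new (v, i, v, i)
  "linrundero" → prefix "linrun" already present; 4 new (d, e, r, o)
  "galka" → prefix "galka" already present; 0 new (none)
  "belnelu" → 7 new (b, e, l, n, e, l, u)
  "galro" → prefix "gal" already present; 2 new (r, o)
  "linrunmiven" → prefix "linrun" already present; 5 new (m, i, v, e, n)
  "linrunfenso" → prefix "linrunfen" already present; 2 new (s, o)
  "galkagalta" → prefix "galka" already present; 5 new (g, a, l, t, a)
  "linrunvidemi" → prefix "linrunvi" already present; 4 new (d, e, m, i)
  "galruntador" → prefix "galr" already present; 7 new (u, n, t, a, d, o, r)
Total nodes = 9 + 8 + 9 + 5 + 4 + 4 + 0 + 7 + 2 + 5 + 2 + 5 + 4 + 7 = 71

71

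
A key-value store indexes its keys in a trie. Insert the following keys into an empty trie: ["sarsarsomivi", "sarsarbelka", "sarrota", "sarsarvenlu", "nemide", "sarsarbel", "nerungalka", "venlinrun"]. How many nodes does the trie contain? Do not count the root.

49

Insert word by word; a character creates a node only if that edge doesn't already exist:
  "sarsarsomivi" → 12 new (s, a, r, s, a, r, s, o, m, i, v, i)
  "sarsarbelka" → prefix "sarsar" already present; 5 new (b, e, l, k, a)
  "sarrota" → prefix "sar" already present; 4 new (r, o, t, a)
  "sarsarvenlu" → prefix "sarsar" already present; 5 new (v, e, n, l, u)
  "nemide" → 6 new (n, e, m, i, d, e)
  "sarsarbel" → prefix "sarsarbel" already present; 0 new (none)
  "nerungalka" → prefix "ne" already present; 8 new (r, u, n, g, a, l, k, a)
  "venlinrun" → 9 new (v, e, n, l, i, n, r, u, n)
Total nodes = 12 + 5 + 4 + 5 + 6 + 0 + 8 + 9 = 49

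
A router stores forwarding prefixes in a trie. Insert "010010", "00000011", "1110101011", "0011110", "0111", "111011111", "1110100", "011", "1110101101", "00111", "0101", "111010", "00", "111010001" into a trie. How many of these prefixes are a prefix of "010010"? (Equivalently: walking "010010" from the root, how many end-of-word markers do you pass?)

1

Check each prefix of "010010" against the stored set — each match is an end-marker on the path.
Prefixes of the query that are stored words: "010010"
Count: 1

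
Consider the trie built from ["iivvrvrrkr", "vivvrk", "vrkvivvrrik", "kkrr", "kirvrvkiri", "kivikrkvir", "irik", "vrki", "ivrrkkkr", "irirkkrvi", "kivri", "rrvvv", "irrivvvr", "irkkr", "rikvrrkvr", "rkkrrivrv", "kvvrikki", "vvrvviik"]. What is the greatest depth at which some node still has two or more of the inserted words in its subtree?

Look for the deepest trie node that still has at least two words in its subtree.
"irik" and "irirkkrvi" agree on "iri" (3 characters) before diverging; nothing deeper is shared.
Longest shared-prefix length: 3

3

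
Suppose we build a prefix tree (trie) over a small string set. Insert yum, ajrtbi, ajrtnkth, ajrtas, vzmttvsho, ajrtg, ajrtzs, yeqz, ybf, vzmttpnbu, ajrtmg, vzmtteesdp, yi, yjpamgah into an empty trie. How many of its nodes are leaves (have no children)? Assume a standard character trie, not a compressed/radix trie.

A leaf is a node with no children — equivalently, the end of a word that is not a proper prefix of any other stored word.
Those words: "ajrtas", "ajrtbi", "ajrtg", "ajrtmg", "ajrtnkth", "ajrtzs", "vzmtteesdp", "vzmttpnbu", "vzmttvsho", "ybf", "yeqz", "yi", "yjpamgah", "yum"
Leaf count: 14

14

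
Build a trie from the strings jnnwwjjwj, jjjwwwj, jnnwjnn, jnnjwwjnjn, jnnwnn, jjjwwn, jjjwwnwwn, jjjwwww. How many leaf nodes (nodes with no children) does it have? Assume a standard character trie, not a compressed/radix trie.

Leaves are exactly the stored words that no other stored word extends.
Those words: "jjjwwnwwn", "jjjwwwj", "jjjwwww", "jnnjwwjnjn", "jnnwjnn", "jnnwnn", "jnnwwjjwj"
Leaf count: 7

7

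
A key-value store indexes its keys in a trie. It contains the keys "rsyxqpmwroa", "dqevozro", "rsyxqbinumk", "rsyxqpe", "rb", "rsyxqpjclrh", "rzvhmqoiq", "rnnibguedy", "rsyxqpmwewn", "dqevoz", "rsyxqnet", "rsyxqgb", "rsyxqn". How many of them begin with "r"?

Filter for entries beginning with "r":
Matches: "rb", "rnnibguedy", "rsyxqbinumk", "rsyxqgb", "rsyxqn", "rsyxqnet", "rsyxqpe", "rsyxqpjclrh", "rsyxqpmwewn", "rsyxqpmwroa", "rzvhmqoiq"
Count: 11

11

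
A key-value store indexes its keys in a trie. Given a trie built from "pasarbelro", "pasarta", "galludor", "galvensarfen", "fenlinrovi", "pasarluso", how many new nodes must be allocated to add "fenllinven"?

Walking "fenllinven" from the root, the first 4 characters ("fenl") follow existing edges; "l" is the first miss.
Each of the 6 remaining characters creates one node.

6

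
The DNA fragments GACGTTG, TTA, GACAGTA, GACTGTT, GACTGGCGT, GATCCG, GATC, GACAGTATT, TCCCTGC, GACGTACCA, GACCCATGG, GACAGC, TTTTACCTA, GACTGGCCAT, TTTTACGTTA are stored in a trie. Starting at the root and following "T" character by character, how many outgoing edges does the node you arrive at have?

2

Walk "T" from the root, arriving at one node.
Distinct next characters after "T": C, T.
That node has 2 child edges.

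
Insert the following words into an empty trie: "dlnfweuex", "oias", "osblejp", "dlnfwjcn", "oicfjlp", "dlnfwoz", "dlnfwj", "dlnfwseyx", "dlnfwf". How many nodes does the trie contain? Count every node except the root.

For each word, the new-node count is its length minus the longest prefix already in the trie:
  "dlnfweuex" → 9 new (d, l, n, f, w, e, u, e, x)
  "oias" → 4 new (o, i, a, s)
  "osblejp" → prefix "o" already present; 6 new (s, b, l, e, j, p)
  "dlnfwjcn" → prefix "dlnfw" already present; 3 new (j, c, n)
  "oicfjlp" → prefix "oi" already present; 5 new (c, f, j, l, p)
  "dlnfwoz" → prefix "dlnfw" already present; 2 new (o, z)
  "dlnfwj" → prefix "dlnfwj" already present; 0 new (none)
  "dlnfwseyx" → prefix "dlnfw" already present; 4 new (s, e, y, x)
  "dlnfwf" → prefix "dlnfw" already present; 1 new (f)
Total nodes = 9 + 4 + 6 + 3 + 5 + 2 + 0 + 4 + 1 = 34

34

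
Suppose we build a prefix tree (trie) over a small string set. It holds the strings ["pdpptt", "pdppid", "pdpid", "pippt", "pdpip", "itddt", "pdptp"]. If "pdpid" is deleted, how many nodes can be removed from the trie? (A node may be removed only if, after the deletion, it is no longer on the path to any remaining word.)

1

After clearing the end-marker at "pdpid", prune upward until reaching a node still needed by another word.
The suffix "d" (1 node) is used only by "pdpid"; the node for "pdpi" still has the child "p", so pruning stops there.
Nodes removed: 1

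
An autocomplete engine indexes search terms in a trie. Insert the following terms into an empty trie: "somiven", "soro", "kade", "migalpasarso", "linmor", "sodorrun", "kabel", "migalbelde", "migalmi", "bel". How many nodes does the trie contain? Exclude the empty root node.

50

Insert word by word; a character creates a node only if that edge doesn't already exist:
  "somiven" → 7 new (s, o, m, i, v, e, n)
  "soro" → prefix "so" already present; 2 new (r, o)
  "kade" → 4 new (k, a, d, e)
  "migalpasarso" → 12 new (m, i, g, a, l, p, a, s, a, r, s, o)
  "linmor" → 6 new (l, i, n, m, o, r)
  "sodorrun" → prefix "so" already present; 6 new (d, o, r, r, u, n)
  "kabel" → prefix "ka" already present; 3 new (b, e, l)
  "migalbelde" → prefix "migal" already present; 5 new (b, e, l, d, e)
  "migalmi" → prefix "migal" already present; 2 new (m, i)
  "bel" → 3 new (b, e, l)
Total nodes = 7 + 2 + 4 + 12 + 6 + 6 + 3 + 5 + 2 + 3 = 50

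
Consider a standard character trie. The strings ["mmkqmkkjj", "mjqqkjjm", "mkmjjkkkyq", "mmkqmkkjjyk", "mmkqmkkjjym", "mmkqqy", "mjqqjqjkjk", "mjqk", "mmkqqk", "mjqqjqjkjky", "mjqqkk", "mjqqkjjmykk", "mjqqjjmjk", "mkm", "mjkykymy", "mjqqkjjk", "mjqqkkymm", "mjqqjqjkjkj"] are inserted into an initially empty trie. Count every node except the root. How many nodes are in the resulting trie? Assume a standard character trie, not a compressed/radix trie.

58

Trace insertions, counting only characters that open a new branch:
  "mmkqmkkjj" → 9 new (m, m, k, q, m, k, k, j, j)
  "mjqqkjjm" → prefix "m" already present; 7 new (j, q, q, k, j, j, m)
  "mkmjjkkkyq" → prefix "m" already present; 9 new (k, m, j, j, k, k, k, y, q)
  "mmkqmkkjjyk" → prefix "mmkqmkkjj" already present; 2 new (y, k)
  "mmkqmkkjjym" → prefix "mmkqmkkjjy" already present; 1 new (m)
  "mmkqqy" → prefix "mmkq" already present; 2 new (q, y)
  "mjqqjqjkjk" → prefix "mjqq" already present; 6 new (j, q, j, k, j, k)
  "mjqk" → prefix "mjq" already present; 1 new (k)
  "mmkqqk" → prefix "mmkqq" already present; 1 new (k)
  "mjqqjqjkjky" → prefix "mjqqjqjkjk" already present; 1 new (y)
  "mjqqkk" → prefix "mjqqk" already present; 1 new (k)
  "mjqqkjjmykk" → prefix "mjqqkjjm" already present; 3 new (y, k, k)
  "mjqqjjmjk" → prefix "mjqqj" already present; 4 new (j, m, j, k)
  "mkm" → prefix "mkm" already present; 0 new (none)
  "mjkykymy" → prefix "mj" already present; 6 new (k, y, k, y, m, y)
  "mjqqkjjk" → prefix "mjqqkjj" already present; 1 new (k)
  "mjqqkkymm" → prefix "mjqqkk" already present; 3 new (y, m, m)
  "mjqqjqjkjkj" → prefix "mjqqjqjkjk" already present; 1 new (j)
Total nodes = 9 + 7 + 9 + 2 + 1 + 2 + 6 + 1 + 1 + 1 + 1 + 3 + 4 + 0 + 6 + 1 + 3 + 1 = 58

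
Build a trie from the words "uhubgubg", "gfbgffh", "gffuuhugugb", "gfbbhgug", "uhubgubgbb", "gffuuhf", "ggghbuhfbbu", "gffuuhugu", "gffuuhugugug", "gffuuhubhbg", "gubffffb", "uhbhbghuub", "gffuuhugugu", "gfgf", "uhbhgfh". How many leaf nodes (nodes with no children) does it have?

A leaf is a node with no children — equivalently, the end of a word that is not a proper prefix of any other stored word.
Those words: "gfbbhgug", "gfbgffh", "gffuuhf", "gffuuhubhbg", "gffuuhugugb", "gffuuhugugug", "gfgf", "ggghbuhfbbu", "gubffffb", "uhbhbghuub", "uhbhgfh", "uhubgubgbb"
Leaf count: 12

12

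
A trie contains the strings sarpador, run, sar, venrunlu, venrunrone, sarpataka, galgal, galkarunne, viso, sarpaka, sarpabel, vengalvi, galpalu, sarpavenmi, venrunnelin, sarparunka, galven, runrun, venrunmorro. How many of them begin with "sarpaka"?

Filter for entries beginning with "sarpaka":
Words under "sarpaka": sarpaka
Count: 1

1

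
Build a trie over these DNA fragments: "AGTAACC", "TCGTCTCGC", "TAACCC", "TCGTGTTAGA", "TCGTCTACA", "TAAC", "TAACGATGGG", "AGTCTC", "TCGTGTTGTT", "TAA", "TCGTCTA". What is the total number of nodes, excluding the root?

Insert word by word; a character creates a node only if that edge doesn't already exist:
  "AGTAACC" → 7 new (A, G, T, A, A, C, C)
  "TCGTCTCGC" → 9 new (T, C, G, T, C, T, C, G, C)
  "TAACCC" → prefix "T" already present; 5 new (A, A, C, C, C)
  "TCGTGTTAGA" → prefix "TCGT" already present; 6 new (G, T, T, A, G, A)
  "TCGTCTACA" → prefix "TCGTCT" already present; 3 new (A, C, A)
  "TAAC" → prefix "TAAC" already present; 0 new (none)
  "TAACGATGGG" → prefix "TAAC" already present; 6 new (G, A, T, G, G, G)
  "AGTCTC" → prefix "AGT" already present; 3 new (C, T, C)
  "TCGTGTTGTT" → prefix "TCGTGTT" already present; 3 new (G, T, T)
  "TAA" → prefix "TAA" already present; 0 new (none)
  "TCGTCTA" → prefix "TCGTCTA" already present; 0 new (none)
Total nodes = 7 + 9 + 5 + 6 + 3 + 0 + 6 + 3 + 3 + 0 + 0 = 42

42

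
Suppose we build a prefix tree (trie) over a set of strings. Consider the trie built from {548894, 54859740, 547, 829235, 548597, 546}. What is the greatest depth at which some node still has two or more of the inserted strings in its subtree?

The deepest shared node is where two words last agree before diverging.
"548597" and "54859740" agree on "548597" (6 characters) before diverging; nothing deeper is shared.
Longest shared-prefix length: 6

6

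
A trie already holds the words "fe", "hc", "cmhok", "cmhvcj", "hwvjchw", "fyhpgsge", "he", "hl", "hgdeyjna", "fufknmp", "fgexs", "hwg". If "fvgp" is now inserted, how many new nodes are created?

3

Walking "fvgp" from the root, the first 1 characters ("f") follow existing edges; "v" is the first miss.
New nodes needed: |"fvgp"| − 1 = 4 − 1 = 3.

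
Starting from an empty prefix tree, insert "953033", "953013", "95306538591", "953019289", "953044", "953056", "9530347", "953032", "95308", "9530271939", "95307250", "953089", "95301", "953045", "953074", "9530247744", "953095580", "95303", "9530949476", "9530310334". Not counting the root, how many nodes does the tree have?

60

Count nodes per top-level branch (shared prefixes stored once):
  '9'-branch (95301, 953013, 953019289, 9530247744, 9530271939, 95303, 9530310334, 953032, 953033, 9530347, 953044, 953045, 953056, 95306538591, 95307250, 953074, 95308, 953089, 9530949476, 953095580): 60 nodes
Sum: 60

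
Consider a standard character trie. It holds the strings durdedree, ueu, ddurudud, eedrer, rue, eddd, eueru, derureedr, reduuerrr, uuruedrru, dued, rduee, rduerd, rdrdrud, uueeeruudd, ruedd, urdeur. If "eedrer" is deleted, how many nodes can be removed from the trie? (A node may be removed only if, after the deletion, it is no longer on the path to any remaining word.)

5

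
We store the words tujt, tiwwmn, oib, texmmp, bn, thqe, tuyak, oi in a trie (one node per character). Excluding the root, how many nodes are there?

For each word, the new-node count is its length minus the longest prefix already in the trie:
  "tujt" → 4 new (t, u, j, t)
  "tiwwmn" → prefix "t" already present; 5 new (i, w, w, m, n)
  "oib" → 3 new (o, i, b)
  "texmmp" → prefix "t" already present; 5 new (e, x, m, m, p)
  "bn" → 2 new (b, n)
  "thqe" → prefix "t" already present; 3 new (h, q, e)
  "tuyak" → prefix "tu" already present; 3 new (y, a, k)
  "oi" → prefix "oi" already present; 0 new (none)
Total nodes = 4 + 5 + 3 + 5 + 2 + 3 + 3 + 0 = 25

25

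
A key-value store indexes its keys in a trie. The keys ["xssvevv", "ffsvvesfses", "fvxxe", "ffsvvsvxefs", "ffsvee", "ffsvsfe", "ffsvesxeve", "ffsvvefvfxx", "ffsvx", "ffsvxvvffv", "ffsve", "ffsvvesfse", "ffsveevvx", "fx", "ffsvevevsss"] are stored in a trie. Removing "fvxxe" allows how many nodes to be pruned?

After clearing the end-marker at "fvxxe", prune upward until reaching a node still needed by another word.
The suffix "vxxe" (4 nodes) is used only by "fvxxe"; the node for "f" still has the child "f", so pruning stops there.
Nodes removed: 4

4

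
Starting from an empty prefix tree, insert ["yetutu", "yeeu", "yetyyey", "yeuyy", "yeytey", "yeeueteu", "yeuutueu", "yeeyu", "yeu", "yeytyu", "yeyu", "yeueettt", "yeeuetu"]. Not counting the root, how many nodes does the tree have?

39

Insert word by word; a character creates a node only if that edge doesn't already exist:
  "yetutu" → 6 new (y, e, t, u, t, u)
  "yeeu" → prefix "ye" already present; 2 new (e, u)
  "yetyyey" → prefix "yet" already present; 4 new (y, y, e, y)
  "yeuyy" → prefix "ye" already present; 3 new (u, y, y)
  "yeytey" → prefix "ye" already present; 4 new (y, t, e, y)
  "yeeueteu" → prefix "yeeu" already present; 4 new (e, t, e, u)
  "yeuutueu" → prefix "yeu" already present; 5 new (u, t, u, e, u)
  "yeeyu" → prefix "yee" already present; 2 new (y, u)
  "yeu" → prefix "yeu" already present; 0 new (none)
  "yeytyu" → prefix "yeyt" already present; 2 new (y, u)
  "yeyu" → prefix "yey" already present; 1 new (u)
  "yeueettt" → prefix "yeu" already present; 5 new (e, e, t, t, t)
  "yeeuetu" → prefix "yeeuet" already present; 1 new (u)
Total nodes = 6 + 2 + 4 + 3 + 4 + 4 + 5 + 2 + 0 + 2 + 1 + 5 + 1 = 39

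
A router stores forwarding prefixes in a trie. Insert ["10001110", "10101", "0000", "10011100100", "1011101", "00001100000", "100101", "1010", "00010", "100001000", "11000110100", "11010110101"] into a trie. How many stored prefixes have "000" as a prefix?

Traverse to the node for "000", then collect every word in that subtree.
Matches: "0000", "00001100000", "00010"
Count: 3

3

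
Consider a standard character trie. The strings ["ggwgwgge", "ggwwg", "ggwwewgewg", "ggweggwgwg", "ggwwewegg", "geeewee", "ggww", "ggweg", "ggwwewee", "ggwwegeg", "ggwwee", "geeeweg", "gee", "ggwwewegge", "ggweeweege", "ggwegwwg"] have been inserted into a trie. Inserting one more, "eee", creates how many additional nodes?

3

Nothing in the trie begins with "e"; the whole of "eee" is new.
3 − 0 = 3 new nodes.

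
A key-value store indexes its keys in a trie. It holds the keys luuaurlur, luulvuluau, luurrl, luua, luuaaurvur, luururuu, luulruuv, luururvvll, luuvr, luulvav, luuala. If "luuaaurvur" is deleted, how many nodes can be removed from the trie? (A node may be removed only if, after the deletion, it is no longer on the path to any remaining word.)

A node on "luuaaurvur"'s path can go only if nothing else ends at it or branches off below it.
The suffix "aurvur" (6 nodes) is used only by "luuaaurvur"; the node for "luua" still has the child "u", so pruning stops there.
Nodes removed: 6

6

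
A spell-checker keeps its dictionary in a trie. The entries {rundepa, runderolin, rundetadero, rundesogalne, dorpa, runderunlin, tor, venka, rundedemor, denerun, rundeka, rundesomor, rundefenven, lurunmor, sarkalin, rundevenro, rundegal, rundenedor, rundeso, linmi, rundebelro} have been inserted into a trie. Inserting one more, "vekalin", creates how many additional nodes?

The longest prefix of "vekalin" already in the trie is "ve" (length 2).
New nodes needed: |"vekalin"| − 2 = 7 − 2 = 5.

5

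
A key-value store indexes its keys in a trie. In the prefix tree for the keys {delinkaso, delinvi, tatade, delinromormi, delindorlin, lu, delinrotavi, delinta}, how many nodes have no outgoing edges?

A leaf is a node with no children — equivalently, the end of a word that is not a proper prefix of any other stored word.
Those words: "delindorlin", "delinkaso", "delinromormi", "delinrotavi", "delinta", "delinvi", "lu", "tatade"
Leaf count: 8

8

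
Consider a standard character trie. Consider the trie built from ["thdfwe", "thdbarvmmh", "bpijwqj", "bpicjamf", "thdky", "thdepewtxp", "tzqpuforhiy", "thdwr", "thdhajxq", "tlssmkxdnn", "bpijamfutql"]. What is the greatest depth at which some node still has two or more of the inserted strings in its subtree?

4

Look for the deepest trie node that still has at least two words in its subtree.
"bpijamfutql" and "bpijwqj" agree on "bpij" (4 characters) before diverging; nothing deeper is shared.
Longest shared-prefix length: 4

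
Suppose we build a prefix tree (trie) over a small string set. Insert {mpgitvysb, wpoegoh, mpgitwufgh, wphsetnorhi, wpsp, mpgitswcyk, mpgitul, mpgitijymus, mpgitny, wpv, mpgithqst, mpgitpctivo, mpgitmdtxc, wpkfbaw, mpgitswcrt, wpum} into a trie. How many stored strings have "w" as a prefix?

6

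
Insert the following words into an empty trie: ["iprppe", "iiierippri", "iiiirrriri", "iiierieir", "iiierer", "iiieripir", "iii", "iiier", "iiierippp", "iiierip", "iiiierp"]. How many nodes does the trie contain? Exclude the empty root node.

Count nodes per top-level branch (shared prefixes stored once):
  'i'-branch (iii, iiier, iiierer, iiierieir, iiierip, iiieripir, iiierippp, iiierippri, iiiierp, iiiirrriri, iprppe): 33 nodes
Sum: 33

33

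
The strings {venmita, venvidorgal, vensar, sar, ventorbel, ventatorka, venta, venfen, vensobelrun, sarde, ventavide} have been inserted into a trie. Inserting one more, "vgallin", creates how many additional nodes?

6

"v" is already a path in the trie; the remaining "gallin" must be added.
Each of the 6 remaining characters creates one node.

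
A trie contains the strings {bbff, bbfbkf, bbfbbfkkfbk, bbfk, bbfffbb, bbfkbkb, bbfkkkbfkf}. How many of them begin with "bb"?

7

Traverse to the node for "bb", then collect every word in that subtree.
Matches: "bbfbbfkkfbk", "bbfbkf", "bbff", "bbfffbb", "bbfk", "bbfkbkb", "bbfkkkbfkf"
Count: 7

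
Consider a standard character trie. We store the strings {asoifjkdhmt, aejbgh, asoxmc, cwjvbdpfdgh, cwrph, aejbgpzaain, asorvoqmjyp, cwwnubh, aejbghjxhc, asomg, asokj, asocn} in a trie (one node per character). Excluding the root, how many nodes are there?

62

Insert word by word; a character creates a node only if that edge doesn't already exist:
  "asoifjkdhmt" → 11 new (a, s, o, i, f, j, k, d, h, m, t)
  "aejbgh" → prefix "a" already present; 5 new (e, j, b, g, h)
  "asoxmc" → prefix "aso" already present; 3 new (x, m, c)
  "cwjvbdpfdgh" → 11 new (c, w, j, v, b, d, p, f, d, g, h)
  "cwrph" → prefix "cw" already present; 3 new (r, p, h)
  "aejbgpzaain" → prefix "aejbg" already present; 6 new (p, z, a, a, i, n)
  "asorvoqmjyp" → prefix "aso" already present; 8 new (r, v, o, q, m, j, y, p)
  "cwwnubh" → prefix "cw" already present; 5 new (w, n, u, b, h)
  "aejbghjxhc" → prefix "aejbgh" already present; 4 new (j, x, h, c)
  "asomg" → prefix "aso" already present; 2 new (m, g)
  "asokj" → prefix "aso" already present; 2 new (k, j)
  "asocn" → prefix "aso" already present; 2 new (c, n)
Total nodes = 11 + 5 + 3 + 11 + 3 + 6 + 8 + 5 + 4 + 2 + 2 + 2 = 62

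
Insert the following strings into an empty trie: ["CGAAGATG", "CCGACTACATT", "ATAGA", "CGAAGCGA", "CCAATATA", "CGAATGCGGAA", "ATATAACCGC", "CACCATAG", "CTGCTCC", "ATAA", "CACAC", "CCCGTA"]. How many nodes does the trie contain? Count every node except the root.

Count nodes per top-level branch (shared prefixes stored once):
  'A'-branch (ATAA, ATAGA, ATATAACCGC): 13 nodes
  'C'-branch (CACAC, CACCATAG, CCAATATA, CCCGTA, CCGACTACATT, CGAAGATG, CGAAGCGA, CGAATGCGGAA, CTGCTCC): 53 nodes
Sum: 66

66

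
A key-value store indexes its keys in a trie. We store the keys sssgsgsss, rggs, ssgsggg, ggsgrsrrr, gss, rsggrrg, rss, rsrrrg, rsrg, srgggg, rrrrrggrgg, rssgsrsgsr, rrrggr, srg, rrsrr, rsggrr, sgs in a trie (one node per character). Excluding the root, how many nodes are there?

Trace insertions, counting only characters that open a new branch:
  "sssgsgsss" → 9 new (s, s, s, g, s, g, s, s, s)
  "rggs" → 4 new (r, g, g, s)
  "ssgsggg" → prefix "ss" already present; 5 new (g, s, g, g, g)
  "ggsgrsrrr" → 9 new (g, g, s, g, r, s, r, r, r)
  "gss" → prefix "g" already present; 2 new (s, s)
  "rsggrrg" → prefix "r" already present; 6 new (s, g, g, r, r, g)
  "rss" → prefix "rs" already present; 1 new (s)
  "rsrrrg" → prefix "rs" already present; 4 new (r, r, r, g)
  "rsrg" → prefix "rsr" already present; 1 new (g)
  "srgggg" → prefix "s" already present; 5 new (r, g, g, g, g)
  "rrrrrggrgg" → prefix "r" already present; 9 new (r, r, r, r, g, g, r, g, g)
  "rssgsrsgsr" → prefix "rss" already present; 7 new (g, s, r, s, g, s, r)
  "rrrggr" → prefix "rrr" already present; 3 new (g, g, r)
  "srg" → prefix "srg" already present; 0 new (none)
  "rrsrr" → prefix "rr" already present; 3 new (s, r, r)
  "rsggrr" → prefix "rsggrr" already present; 0 new (none)
  "sgs" → prefix "s" already present; 2 new (g, s)
Total nodes = 9 + 4 + 5 + 9 + 2 + 6 + 1 + 4 + 1 + 5 + 9 + 7 + 3 + 0 + 3 + 0 + 2 = 70

70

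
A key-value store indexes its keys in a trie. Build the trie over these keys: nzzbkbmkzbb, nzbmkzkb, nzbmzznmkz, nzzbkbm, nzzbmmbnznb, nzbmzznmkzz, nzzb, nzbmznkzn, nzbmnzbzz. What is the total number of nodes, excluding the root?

40

Trace insertions, counting only characters that open a new branch:
  "nzzbkbmkzbb" → 11 new (n, z, z, b, k, b, m, k, z, b, b)
  "nzbmkzkb" → prefix "nz" already present; 6 new (b, m, k, z, k, b)
  "nzbmzznmkz" → prefix "nzbm" already present; 6 new (z, z, n, m, k, z)
  "nzzbkbm" → prefix "nzzbkbm" already present; 0 new (none)
  "nzzbmmbnznb" → prefix "nzzb" already present; 7 new (m, m, b, n, z, n, b)
  "nzbmzznmkzz" → prefix "nzbmzznmkz" already present; 1 new (z)
  "nzzb" → prefix "nzzb" already present; 0 new (none)
  "nzbmznkzn" → prefix "nzbmz" already present; 4 new (n, k, z, n)
  "nzbmnzbzz" → prefix "nzbm" already present; 5 new (n, z, b, z, z)
Total nodes = 11 + 6 + 6 + 0 + 7 + 1 + 0 + 4 + 5 = 40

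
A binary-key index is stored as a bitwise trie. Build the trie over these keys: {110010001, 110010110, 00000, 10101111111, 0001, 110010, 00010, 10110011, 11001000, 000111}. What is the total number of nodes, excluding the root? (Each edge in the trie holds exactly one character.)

For each word, the new-node count is its length minus the longest prefix already in the trie:
  "110010001" → 9 new (1, 1, 0, 0, 1, 0, 0, 0, 1)
  "110010110" → prefix "110010" already present; 3 new (1, 1, 0)
  "00000" → 5 new (0, 0, 0, 0, 0)
  "10101111111" → prefix "1" already present; 10 new (0, 1, 0, 1, 1, 1, 1, 1, 1, 1)
  "0001" → prefix "000" already present; 1 new (1)
  "110010" → prefix "110010" already present; 0 new (none)
  "00010" → prefix "0001" already present; 1 new (0)
  "10110011" → prefix "101" already present; 5 new (1, 0, 0, 1, 1)
  "11001000" → prefix "11001000" already present; 0 new (none)
  "000111" → prefix "0001" already present; 2 new (1, 1)
Total nodes = 9 + 3 + 5 + 10 + 1 + 0 + 1 + 5 + 0 + 2 = 36

36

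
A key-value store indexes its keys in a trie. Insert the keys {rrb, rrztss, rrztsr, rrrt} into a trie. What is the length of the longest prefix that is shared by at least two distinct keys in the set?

The deepest shared node is where two words last agree before diverging.
e.g. "rrztsr" and "rrztss" share the prefix "rrzts" of length 5; no pair shares a longer one.
Longest shared-prefix length: 5

5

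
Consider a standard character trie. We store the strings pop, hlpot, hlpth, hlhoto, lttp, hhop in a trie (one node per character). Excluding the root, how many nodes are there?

Trie structure (* marks end of a word):
(root)
├─ h
│  ├─ h
│  │  └─ o
│  │     └─ p *
│  └─ l
│     ├─ h
│     │  └─ o
│     │     └─ t
│     │        └─ o *
│     └─ p
│        ├─ o
│        │  └─ t *
│        └─ t
│           └─ h *
├─ l
│  └─ t
│     └─ t
│        └─ p *
└─ p
   └─ o
      └─ p *
Counting every labelled node above: 21.

21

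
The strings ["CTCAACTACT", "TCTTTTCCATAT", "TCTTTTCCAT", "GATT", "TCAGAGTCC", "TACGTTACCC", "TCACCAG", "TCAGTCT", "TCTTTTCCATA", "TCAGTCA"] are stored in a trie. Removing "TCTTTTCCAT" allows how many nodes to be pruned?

After clearing the end-marker at "TCTTTTCCAT", prune upward until reaching a node still needed by another word.
Every node on "TCTTTTCCAT" is still needed (e.g. by "TCTTTTCCATAT"), so nothing is freed.
Nodes removed: 0

0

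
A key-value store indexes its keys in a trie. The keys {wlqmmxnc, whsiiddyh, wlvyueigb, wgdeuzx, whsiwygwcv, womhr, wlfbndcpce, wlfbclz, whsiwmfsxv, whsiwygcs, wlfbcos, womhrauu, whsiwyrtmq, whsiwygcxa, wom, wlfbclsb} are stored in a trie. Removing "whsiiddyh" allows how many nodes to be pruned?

A node on "whsiiddyh"'s path can go only if nothing else ends at it or branches off below it.
The suffix "iddyh" (5 nodes) is used only by "whsiiddyh"; the node for "whsi" still has the child "w", so pruning stops there.
Nodes removed: 5

5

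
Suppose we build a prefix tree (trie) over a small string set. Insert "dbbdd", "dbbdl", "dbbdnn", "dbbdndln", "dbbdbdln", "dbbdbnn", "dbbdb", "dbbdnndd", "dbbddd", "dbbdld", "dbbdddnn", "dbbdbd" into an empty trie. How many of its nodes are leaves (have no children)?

A leaf is a node with no children — equivalently, the end of a word that is not a proper prefix of any other stored word.
Those words: "dbbdbdln", "dbbdbnn", "dbbdddnn", "dbbdld", "dbbdndln", "dbbdnndd"
Leaf count: 6

6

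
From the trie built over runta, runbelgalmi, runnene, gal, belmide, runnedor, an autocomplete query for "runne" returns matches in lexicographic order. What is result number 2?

runnene

DFS of the "runne" subtree visits, in order: "runnedor", "runnene"
Position 2: runnene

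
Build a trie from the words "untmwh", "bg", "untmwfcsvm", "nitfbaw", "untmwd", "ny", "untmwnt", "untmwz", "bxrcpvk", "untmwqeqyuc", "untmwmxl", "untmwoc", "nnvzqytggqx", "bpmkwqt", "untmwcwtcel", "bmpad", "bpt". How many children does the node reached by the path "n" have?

Walk "n" from the root, arriving at one node.
Distinct next characters after "n": i, n, y.
That node has 3 child edges.

3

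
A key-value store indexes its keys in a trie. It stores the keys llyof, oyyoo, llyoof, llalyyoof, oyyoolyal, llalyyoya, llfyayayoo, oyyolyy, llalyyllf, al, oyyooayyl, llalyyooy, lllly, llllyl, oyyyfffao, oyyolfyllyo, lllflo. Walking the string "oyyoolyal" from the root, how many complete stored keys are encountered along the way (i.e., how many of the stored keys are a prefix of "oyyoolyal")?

Walk "oyyoolyal" from the root; an end-of-word marker is hit whenever a stored word is a prefix of "oyyoolyal".
Prefixes of the query that are stored words: "oyyoo", "oyyoolyal"
Count: 2

2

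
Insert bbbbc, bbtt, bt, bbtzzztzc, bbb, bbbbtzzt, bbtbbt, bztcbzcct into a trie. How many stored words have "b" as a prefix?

8

Filter for entries beginning with "b":
Words under "b": bbb, bbbbc, bbbbtzzt, bbtbbt, bbtt, bbtzzztzc, bt, bztcbzcct
Count: 8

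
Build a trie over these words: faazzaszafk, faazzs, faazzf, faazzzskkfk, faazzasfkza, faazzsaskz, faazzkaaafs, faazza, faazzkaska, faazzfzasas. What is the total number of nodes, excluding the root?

41

Trace insertions, counting only characters that open a new branch:
  "faazzaszafk" → 11 new (f, a, a, z, z, a, s, z, a, f, k)
  "faazzs" → prefix "faazz" already present; 1 new (s)
  "faazzf" → prefix "faazz" already present; 1 new (f)
  "faazzzskkfk" → prefix "faazz" already present; 6 new (z, s, k, k, f, k)
  "faazzasfkza" → prefix "faazzas" already present; 4 new (f, k, z, a)
  "faazzsaskz" → prefix "faazzs" already present; 4 new (a, s, k, z)
  "faazzkaaafs" → prefix "faazz" already present; 6 new (k, a, a, a, f, s)
  "faazza" → prefix "faazza" already present; 0 new (none)
  "faazzkaska" → prefix "faazzka" already present; 3 new (s, k, a)
  "faazzfzasas" → prefix "faazzf" already present; 5 new (z, a, s, a, s)
Total nodes = 11 + 1 + 1 + 6 + 4 + 4 + 6 + 0 + 3 + 5 = 41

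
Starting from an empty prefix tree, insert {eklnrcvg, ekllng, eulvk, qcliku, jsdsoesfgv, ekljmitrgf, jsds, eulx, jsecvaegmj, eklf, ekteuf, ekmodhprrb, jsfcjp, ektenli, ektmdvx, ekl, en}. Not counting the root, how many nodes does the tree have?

Trace insertions, counting only characters that open a new branch:
  "eklnrcvg" → 8 new (e, k, l, n, r, c, v, g)
  "ekllng" → prefix "ekl" already present; 3 new (l, n, g)
  "eulvk" → prefix "e" already present; 4 new (u, l, v, k)
  "qcliku" → 6 new (q, c, l, i, k, u)
  "jsdsoesfgv" → 10 new (j, s, d, s, o, e, s, f, g, v)
  "ekljmitrgf" → prefix "ekl" already present; 7 new (j, m, i, t, r, g, f)
  "jsds" → prefix "jsds" already present; 0 new (none)
  "eulx" → prefix "eul" already present; 1 new (x)
  "jsecvaegmj" → prefix "js" already present; 8 new (e, c, v, a, e, g, m, j)
  "eklf" → prefix "ekl" already present; 1 new (f)
  "ekteuf" → prefix "ek" already present; 4 new (t, e, u, f)
  "ekmodhprrb" → prefix "ek" already present; 8 new (m, o, d, h, p, r, r, b)
  "jsfcjp" → prefix "js" already present; 4 new (f, c, j, p)
  "ektenli" → prefix "ekte" already present; 3 new (n, l, i)
  "ektmdvx" → prefix "ekt" already present; 4 new (m, d, v, x)
  "ekl" → prefix "ekl" already present; 0 new (none)
  "en" → prefix "e" already present; 1 new (n)
Total nodes = 8 + 3 + 4 + 6 + 10 + 7 + 0 + 1 + 8 + 1 + 4 + 8 + 4 + 3 + 4 + 0 + 1 = 72

72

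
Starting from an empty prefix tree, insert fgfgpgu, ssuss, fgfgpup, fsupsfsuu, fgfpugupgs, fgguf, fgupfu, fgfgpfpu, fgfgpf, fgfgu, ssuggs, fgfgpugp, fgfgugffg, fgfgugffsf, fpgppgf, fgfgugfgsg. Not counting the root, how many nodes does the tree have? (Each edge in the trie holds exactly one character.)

Count nodes per top-level branch (shared prefixes stored once):
  'f'-branch (fgfgpf, fgfgpfpu, fgfgpgu, fgfgpugp, fgfgpup, fgfgu, fgfgugffg, fgfgugffsf, fgfgugfgsg, fgfpugupgs, fgguf, fgupfu, fpgppgf, fsupsfsuu): 52 nodes
  's'-branch (ssuggs, ssuss): 8 nodes
Sum: 60

60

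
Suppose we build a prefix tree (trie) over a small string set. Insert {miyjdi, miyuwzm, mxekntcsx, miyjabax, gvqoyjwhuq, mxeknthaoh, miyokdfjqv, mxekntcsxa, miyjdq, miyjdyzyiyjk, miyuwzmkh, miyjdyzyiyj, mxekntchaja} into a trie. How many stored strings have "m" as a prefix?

12

Walk to "m"; the words in its subtree are exactly those with that prefix.
Words under "m": miyjabax, miyjdi, miyjdq, miyjdyzyiyj, miyjdyzyiyjk, miyokdfjqv, miyuwzm, miyuwzmkh, mxekntchaja, mxekntcsx, mxekntcsxa, mxeknthaoh
Count: 12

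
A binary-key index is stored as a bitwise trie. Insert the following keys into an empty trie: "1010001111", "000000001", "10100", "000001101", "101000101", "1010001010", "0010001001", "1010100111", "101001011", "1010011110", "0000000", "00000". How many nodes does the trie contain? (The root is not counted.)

48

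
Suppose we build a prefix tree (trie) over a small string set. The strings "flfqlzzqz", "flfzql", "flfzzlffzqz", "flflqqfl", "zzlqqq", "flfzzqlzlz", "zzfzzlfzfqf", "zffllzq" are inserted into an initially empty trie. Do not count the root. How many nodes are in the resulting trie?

For each word, the new-node count is its length minus the longest prefix already in the trie:
  "flfqlzzqz" → 9 new (f, l, f, q, l, z, z, q, z)
  "flfzql" → prefix "flf" already present; 3 new (z, q, l)
  "flfzzlffzqz" → prefix "flfz" already present; 7 new (z, l, f, f, z, q, z)
  "flflqqfl" → prefix "flf" already present; 5 new (l, q, q, f, l)
  "zzlqqq" → 6 new (z, z, l, q, q, q)
  "flfzzqlzlz" → prefix "flfzz" already present; 5 new (q, l, z, l, z)
  "zzfzzlfzfqf" → prefix "zz" already present; 9 new (f, z, z, l, f, z, f, q, f)
  "zffllzq" → prefix "z" already present; 6 new (f, f, l, l, z, q)
Total nodes = 9 + 3 + 7 + 5 + 6 + 5 + 9 + 6 = 50

50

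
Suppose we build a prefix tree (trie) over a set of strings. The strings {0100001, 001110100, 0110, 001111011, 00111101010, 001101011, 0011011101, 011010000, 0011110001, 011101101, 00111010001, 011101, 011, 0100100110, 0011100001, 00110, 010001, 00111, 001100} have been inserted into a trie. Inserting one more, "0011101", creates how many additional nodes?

0

"0011101" is already a full path in the trie; only an end-marker is added.
No new nodes are needed: 0.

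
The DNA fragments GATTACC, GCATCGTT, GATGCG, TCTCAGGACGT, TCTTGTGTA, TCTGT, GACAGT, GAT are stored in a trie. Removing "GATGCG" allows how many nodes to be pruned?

3

A node on "GATGCG"'s path can go only if nothing else ends at it or branches off below it.
The suffix "GCG" (3 nodes) is used only by "GATGCG"; the node for "GAT" still has the child "T", so pruning stops there.
Nodes removed: 3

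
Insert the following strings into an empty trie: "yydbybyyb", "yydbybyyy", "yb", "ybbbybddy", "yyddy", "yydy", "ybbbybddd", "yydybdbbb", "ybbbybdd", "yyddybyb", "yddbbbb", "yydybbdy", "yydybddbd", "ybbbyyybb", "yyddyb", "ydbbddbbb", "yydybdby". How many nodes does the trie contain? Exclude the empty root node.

Insert word by word; a character creates a node only if that edge doesn't already exist:
  "yydbybyyb" → 9 new (y, y, d, b, y, b, y, y, b)
  "yydbybyyy" → prefix "yydbybyy" already present; 1 new (y)
  "yb" → prefix "y" already present; 1 new (b)
  "ybbbybddy" → prefix "yb" already present; 7 new (b, b, y, b, d, d, y)
  "yyddy" → prefix "yyd" already present; 2 new (d, y)
  "yydy" → prefix "yyd" already present; 1 new (y)
  "ybbbybddd" → prefix "ybbbybdd" already present; 1 new (d)
  "yydybdbbb" → prefix "yydy" already present; 5 new (b, d, b, b, b)
  "ybbbybdd" → prefix "ybbbybdd" already present; 0 new (none)
  "yyddybyb" → prefix "yyddy" already present; 3 new (b, y, b)
  "yddbbbb" → prefix "y" already present; 6 new (d, d, b, b, b, b)
  "yydybbdy" → prefix "yydyb" already present; 3 new (b, d, y)
  "yydybddbd" → prefix "yydybd" already present; 3 new (d, b, d)
  "ybbbyyybb" → prefix "ybbby" already present; 4 new (y, y, b, b)
  "yyddyb" → prefix "yyddyb" already present; 0 new (none)
  "ydbbddbbb" → prefix "yd" already present; 7 new (b, b, d, d, b, b, b)
  "yydybdby" → prefix "yydybdb" already present; 1 new (y)
Total nodes = 9 + 1 + 1 + 7 + 2 + 1 + 1 + 5 + 0 + 3 + 6 + 3 + 3 + 4 + 0 + 7 + 1 = 54

54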